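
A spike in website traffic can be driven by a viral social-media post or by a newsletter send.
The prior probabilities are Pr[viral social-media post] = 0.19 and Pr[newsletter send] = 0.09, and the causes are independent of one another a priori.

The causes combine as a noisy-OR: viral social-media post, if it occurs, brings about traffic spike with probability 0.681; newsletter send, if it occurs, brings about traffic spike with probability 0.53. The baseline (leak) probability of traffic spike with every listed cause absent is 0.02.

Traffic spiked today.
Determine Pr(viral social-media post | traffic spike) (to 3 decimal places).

Pr(viral social-media post | traffic spike) ≈ 0.712

Under noisy-OR, P(traffic spike | causes) = 1 − (1−0.02)·∏(1−qᵢ) over the active causes.
For the numerator, keep only viral social-media post=true terms: 0.118848 + 0.014587 = 0.133435
Normalizer over all consistent configurations: 0.02·0.81·0.91 + 0.5394·0.81·0.09 + 0.68738·0.19·0.91 + 0.853069·0.19·0.09 = 0.187499
P(viral social-media post | traffic spike) = 0.133435/0.187499 ≈ 0.712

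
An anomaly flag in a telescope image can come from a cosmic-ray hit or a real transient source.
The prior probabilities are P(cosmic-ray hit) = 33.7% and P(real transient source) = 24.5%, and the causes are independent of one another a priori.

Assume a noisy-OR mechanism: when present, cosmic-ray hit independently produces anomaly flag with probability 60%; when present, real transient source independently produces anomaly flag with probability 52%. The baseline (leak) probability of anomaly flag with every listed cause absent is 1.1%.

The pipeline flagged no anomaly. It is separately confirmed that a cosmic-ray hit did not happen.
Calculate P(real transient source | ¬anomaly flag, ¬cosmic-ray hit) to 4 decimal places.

P(real transient source | ¬anomaly flag, ¬cosmic-ray hit) ≈ 0.1348

Under noisy-OR, P(anomaly flag | causes) = 1 − (1−0.011)·∏(1−qᵢ) over the active causes.
Enumerate both values of real transient source and weight by the priors:
  P(¬anomaly flag | ¬cosmic-ray hit) = 0.989×0.755 + 0.47472×0.245
        = 0.746695 + 0.116306 = 0.863001
Configurations with real transient source contribute 0.116306, so
  P(real transient source | ¬anomaly flag, ¬cosmic-ray hit) = 0.116306 / 0.863001 ≈ 0.1348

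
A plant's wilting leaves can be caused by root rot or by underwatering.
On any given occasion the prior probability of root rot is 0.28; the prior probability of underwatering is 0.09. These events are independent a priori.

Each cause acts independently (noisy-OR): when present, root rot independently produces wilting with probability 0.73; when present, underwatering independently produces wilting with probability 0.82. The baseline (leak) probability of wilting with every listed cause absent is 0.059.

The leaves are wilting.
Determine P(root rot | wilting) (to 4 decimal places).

Under noisy-OR, P(wilting | causes) = 1 − (1−0.059)·∏(1−qᵢ) over the active causes.
P(wilting) = 0.059×0.72×0.91 + 0.83062×0.72×0.09 + 0.74593×0.28×0.91 + 0.954267×0.28×0.09 = 0.038657 + 0.053824 + 0.190063 + 0.024048 = 0.306592
The root rot-present share is 0.190063 + 0.024048 = 0.214111.
P(root rot | wilting) = 0.214111 / 0.306592 ≈ 0.6984

P(root rot | wilting) ≈ 0.6984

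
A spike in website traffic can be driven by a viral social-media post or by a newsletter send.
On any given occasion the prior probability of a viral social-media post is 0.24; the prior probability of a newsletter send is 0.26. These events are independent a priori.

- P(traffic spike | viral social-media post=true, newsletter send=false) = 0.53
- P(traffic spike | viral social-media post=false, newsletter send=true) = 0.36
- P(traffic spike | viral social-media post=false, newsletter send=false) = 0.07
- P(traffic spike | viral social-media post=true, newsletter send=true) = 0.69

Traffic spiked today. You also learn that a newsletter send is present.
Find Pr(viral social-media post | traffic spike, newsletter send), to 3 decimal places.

Pr(viral social-media post | traffic spike, newsletter send) ≈ 0.377

For the numerator, keep only viral social-media post=true terms: 0.69*0.24 = 0.165600
Normalizer over all consistent configurations: 0.36*0.76 + 0.69*0.24 = 0.439200
Posterior = 0.165600 / 0.439200 ≈ 0.377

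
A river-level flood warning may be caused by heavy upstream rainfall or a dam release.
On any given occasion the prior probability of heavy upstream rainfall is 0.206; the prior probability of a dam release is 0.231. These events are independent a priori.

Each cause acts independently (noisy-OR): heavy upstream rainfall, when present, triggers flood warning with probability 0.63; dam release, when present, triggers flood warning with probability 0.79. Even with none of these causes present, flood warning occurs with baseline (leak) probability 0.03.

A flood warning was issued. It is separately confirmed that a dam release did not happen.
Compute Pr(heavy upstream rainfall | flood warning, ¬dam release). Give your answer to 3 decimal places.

Under noisy-OR, P(flood warning | causes) = 1 − (1−0.03)·∏(1−qᵢ) over the active causes.
Enumerate both values of heavy upstream rainfall and weight by the priors:
  P(flood warning | ¬dam release) = 0.03×0.794 + 0.6411×0.206
        = 0.023820 + 0.132067 = 0.155887
Configurations with heavy upstream rainfall contribute 0.132067, so
  P(heavy upstream rainfall | flood warning, ¬dam release) = 0.132067 / 0.155887 ≈ 0.847

Pr(heavy upstream rainfall | flood warning, ¬dam release) ≈ 0.847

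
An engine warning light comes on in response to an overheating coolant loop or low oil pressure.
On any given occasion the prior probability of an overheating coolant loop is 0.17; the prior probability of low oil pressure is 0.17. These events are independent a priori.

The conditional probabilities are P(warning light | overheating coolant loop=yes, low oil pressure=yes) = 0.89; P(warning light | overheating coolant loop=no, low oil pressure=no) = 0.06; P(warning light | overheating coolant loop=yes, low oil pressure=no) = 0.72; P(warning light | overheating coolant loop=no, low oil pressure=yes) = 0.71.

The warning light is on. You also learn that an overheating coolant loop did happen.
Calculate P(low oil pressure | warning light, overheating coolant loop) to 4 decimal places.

P(warning light | overheating coolant loop) = 0.72·0.83 + 0.89·0.17 = 0.597600 + 0.151300 = 0.748900
Of this, 0.151300 comes from 0.89·0.17 (the low oil pressure=true cases).
Hence the posterior is 0.151300/0.748900 ≈ 0.2020.

P(low oil pressure | warning light, overheating coolant loop) ≈ 0.2020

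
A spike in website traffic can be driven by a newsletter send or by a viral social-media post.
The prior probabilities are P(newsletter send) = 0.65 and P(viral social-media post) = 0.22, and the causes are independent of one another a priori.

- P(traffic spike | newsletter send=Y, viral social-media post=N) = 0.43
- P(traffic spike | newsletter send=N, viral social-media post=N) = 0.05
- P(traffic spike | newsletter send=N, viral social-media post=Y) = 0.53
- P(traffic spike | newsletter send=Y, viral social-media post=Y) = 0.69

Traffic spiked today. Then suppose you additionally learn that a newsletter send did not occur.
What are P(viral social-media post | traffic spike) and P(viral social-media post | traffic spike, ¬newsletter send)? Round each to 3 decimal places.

P(viral social-media post | traffic spike) ≈ 0.376; P(viral social-media post | traffic spike, ¬newsletter send) ≈ 0.749

By total probability over the 4 (newsletter send, viral social-media post) configurations:
  P(traffic spike) = 0.05×0.35×0.78 + 0.53×0.35×0.22 + 0.43×0.65×0.78 + 0.69×0.65×0.22
        = 0.013650 + 0.040810 + 0.218010 + 0.098670 = 0.371140
Keeping only the viral social-media post-present terms gives 0.139480, so
  P(viral social-media post | traffic spike) = 0.139480 / 0.371140 ≈ 0.376

Now condition on the additional information:
P(traffic spike | ¬newsletter send) = 0.05·0.78 + 0.53·0.22 = 0.039000 + 0.116600 = 0.155600
The viral social-media post-present share is 0.53·0.22 = 0.116600.
So P(viral social-media post | traffic spike, ¬newsletter send) = 0.116600/0.155600 ≈ 0.749.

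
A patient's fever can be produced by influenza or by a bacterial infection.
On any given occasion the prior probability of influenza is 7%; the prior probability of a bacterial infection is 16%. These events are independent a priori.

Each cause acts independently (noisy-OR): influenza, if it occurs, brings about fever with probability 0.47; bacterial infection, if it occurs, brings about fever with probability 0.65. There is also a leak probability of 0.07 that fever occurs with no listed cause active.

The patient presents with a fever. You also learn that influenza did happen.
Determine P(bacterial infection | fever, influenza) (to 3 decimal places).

P(bacterial infection | fever, influenza) ≈ 0.237

Under noisy-OR, P(fever | causes) = 1 − (1−0.07)·∏(1−qᵢ) over the active causes.
Numerator (weight on configurations with bacterial infection): 0.827485·0.16 = 0.132398
Normalizer over all consistent configurations: 0.5071·0.84 + 0.827485·0.16 = 0.558362
Posterior = 0.132398 / 0.558362 ≈ 0.237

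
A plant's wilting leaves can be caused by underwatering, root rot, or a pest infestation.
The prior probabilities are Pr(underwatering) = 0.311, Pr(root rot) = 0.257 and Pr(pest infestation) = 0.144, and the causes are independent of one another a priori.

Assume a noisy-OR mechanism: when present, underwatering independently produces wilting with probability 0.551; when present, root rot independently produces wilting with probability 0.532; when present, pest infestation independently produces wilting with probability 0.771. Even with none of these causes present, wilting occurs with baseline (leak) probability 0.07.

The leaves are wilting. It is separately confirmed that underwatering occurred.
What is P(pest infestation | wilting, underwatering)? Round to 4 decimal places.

P(pest infestation | wilting, underwatering) ≈ 0.1944

Under noisy-OR, P(wilting | causes) = 1 − (1−0.07)·∏(1−qᵢ) over the active causes.
For the numerator, keep only pest infestation=true terms: 0.096761 + 0.035352 = 0.132113
Denominator P(wilting | underwatering): 0.58243*0.743*0.856 + 0.904376*0.743*0.144 + 0.804577*0.257*0.856 + 0.955248*0.257*0.144 = 0.679544
Posterior = 0.132113 / 0.679544 ≈ 0.1944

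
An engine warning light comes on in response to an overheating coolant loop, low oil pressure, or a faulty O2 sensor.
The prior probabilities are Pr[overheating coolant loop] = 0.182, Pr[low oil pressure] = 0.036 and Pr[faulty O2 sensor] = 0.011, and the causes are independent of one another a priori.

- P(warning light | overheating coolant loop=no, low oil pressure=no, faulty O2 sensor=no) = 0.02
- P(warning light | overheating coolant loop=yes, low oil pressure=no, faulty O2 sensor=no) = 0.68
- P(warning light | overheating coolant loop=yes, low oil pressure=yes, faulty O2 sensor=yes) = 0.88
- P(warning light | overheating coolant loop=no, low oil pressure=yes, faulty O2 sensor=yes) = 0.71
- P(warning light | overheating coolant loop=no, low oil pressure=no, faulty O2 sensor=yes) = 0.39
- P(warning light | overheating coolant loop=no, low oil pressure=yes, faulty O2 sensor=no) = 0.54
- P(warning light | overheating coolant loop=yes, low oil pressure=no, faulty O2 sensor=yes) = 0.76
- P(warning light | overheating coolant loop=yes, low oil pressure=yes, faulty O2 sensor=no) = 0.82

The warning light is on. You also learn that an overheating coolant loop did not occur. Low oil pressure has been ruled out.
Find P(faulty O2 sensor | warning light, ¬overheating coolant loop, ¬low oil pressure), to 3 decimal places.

For the numerator, keep only faulty O2 sensor=true terms: 0.39×0.011 = 0.004290
The normalizing constant is 0.02×0.989 + 0.39×0.011 = 0.024070
P(faulty O2 sensor | warning light, ¬overheating coolant loop, ¬low oil pressure) = 0.004290/0.024070 ≈ 0.178

P(faulty O2 sensor | warning light, ¬overheating coolant loop, ¬low oil pressure) ≈ 0.178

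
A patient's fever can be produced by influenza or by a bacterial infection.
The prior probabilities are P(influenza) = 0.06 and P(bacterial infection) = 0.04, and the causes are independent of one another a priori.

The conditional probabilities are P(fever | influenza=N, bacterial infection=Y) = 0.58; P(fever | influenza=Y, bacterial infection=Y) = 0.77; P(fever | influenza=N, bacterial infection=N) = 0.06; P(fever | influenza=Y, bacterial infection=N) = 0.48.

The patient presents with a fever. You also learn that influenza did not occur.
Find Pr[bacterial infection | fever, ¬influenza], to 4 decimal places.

P(fever | ¬influenza) = 0.06·0.96 + 0.58·0.04 = 0.057600 + 0.023200 = 0.080800
Of this, 0.023200 comes from 0.58·0.04 (the bacterial infection=true cases).
Hence the posterior is 0.023200/0.080800 ≈ 0.2871.

Pr[bacterial infection | fever, ¬influenza] ≈ 0.2871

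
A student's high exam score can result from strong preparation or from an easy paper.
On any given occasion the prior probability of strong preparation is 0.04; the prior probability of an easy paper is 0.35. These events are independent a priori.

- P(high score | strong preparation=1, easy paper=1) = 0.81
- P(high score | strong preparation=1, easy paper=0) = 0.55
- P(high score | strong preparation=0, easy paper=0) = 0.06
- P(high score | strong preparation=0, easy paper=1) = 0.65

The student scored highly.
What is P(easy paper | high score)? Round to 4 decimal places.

P(high score) = 0.06×0.96×0.65 + 0.65×0.96×0.35 + 0.55×0.04×0.65 + 0.81×0.04×0.35 = 0.037440 + 0.218400 + 0.014300 + 0.011340 = 0.281480
Restricting to configurations with easy paper present: 0.218400 + 0.011340 = 0.229740.
So P(easy paper | high score) = 0.229740/0.281480 ≈ 0.8162.

P(easy paper | high score) ≈ 0.8162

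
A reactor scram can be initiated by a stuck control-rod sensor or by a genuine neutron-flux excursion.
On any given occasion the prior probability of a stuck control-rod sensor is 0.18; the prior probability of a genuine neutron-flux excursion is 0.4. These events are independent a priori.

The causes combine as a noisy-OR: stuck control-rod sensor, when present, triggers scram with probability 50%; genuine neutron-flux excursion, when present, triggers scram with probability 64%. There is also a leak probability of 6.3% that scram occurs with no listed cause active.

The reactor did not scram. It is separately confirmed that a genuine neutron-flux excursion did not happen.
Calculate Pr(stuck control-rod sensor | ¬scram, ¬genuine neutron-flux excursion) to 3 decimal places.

Pr(stuck control-rod sensor | ¬scram, ¬genuine neutron-flux excursion) ≈ 0.099

Under noisy-OR, P(scram | causes) = 1 − (1−0.063)·∏(1−qᵢ) over the active causes.
Numerator (weight on configurations with stuck control-rod sensor): 0.4685·0.18 = 0.084330
Denominator P(¬scram | ¬genuine neutron-flux excursion): 0.937·0.82 + 0.4685·0.18 = 0.852670
Posterior = 0.084330 / 0.852670 ≈ 0.099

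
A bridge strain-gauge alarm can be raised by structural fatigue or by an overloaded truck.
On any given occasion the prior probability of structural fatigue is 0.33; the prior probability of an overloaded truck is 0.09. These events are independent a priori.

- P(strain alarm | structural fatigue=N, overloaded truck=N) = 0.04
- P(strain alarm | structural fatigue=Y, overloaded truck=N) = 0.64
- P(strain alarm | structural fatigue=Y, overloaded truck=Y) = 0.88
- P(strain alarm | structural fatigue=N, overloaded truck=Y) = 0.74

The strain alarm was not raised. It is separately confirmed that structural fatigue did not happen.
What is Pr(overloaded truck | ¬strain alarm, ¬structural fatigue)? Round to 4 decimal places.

Pr(overloaded truck | ¬strain alarm, ¬structural fatigue) ≈ 0.0261

For the numerator, keep only overloaded truck=true terms: 0.26·0.09 = 0.023400
The normalizing constant is 0.96·0.91 + 0.26·0.09 = 0.897000
Posterior = 0.023400 / 0.897000 ≈ 0.0261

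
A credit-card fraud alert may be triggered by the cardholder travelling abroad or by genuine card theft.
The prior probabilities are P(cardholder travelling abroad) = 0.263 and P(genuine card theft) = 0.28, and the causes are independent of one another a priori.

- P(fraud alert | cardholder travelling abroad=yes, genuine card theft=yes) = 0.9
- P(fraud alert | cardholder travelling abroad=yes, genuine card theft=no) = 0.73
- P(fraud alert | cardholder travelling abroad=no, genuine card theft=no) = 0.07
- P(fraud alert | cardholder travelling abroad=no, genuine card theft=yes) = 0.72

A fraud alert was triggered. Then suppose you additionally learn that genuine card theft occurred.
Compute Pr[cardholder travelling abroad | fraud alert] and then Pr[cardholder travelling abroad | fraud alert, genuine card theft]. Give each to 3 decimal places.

Pr[cardholder travelling abroad | fraud alert] ≈ 0.524; Pr[cardholder travelling abroad | fraud alert, genuine card theft] ≈ 0.308

Numerator (weight on configurations with cardholder travelling abroad): 0.138233 + 0.066276 = 0.204509
Denominator P(fraud alert): 0.07×0.737×0.72 + 0.72×0.737×0.28 + 0.73×0.263×0.72 + 0.9×0.263×0.28 = 0.390233
P(cardholder travelling abroad | fraud alert) = 0.204509/0.390233 ≈ 0.524

Now condition on the additional information:
P(fraud alert | genuine card theft) = 0.72*0.737 + 0.9*0.263 = 0.530640 + 0.236700 = 0.767340
Restricting to configurations with cardholder travelling abroad present: 0.9*0.263 = 0.236700.
P(cardholder travelling abroad | fraud alert, genuine card theft) = 0.236700 / 0.767340 ≈ 0.308
Conditioning on genuine card theft lowers the posterior on cardholder travelling abroad: the classic explaining-away effect in a common-effect structure.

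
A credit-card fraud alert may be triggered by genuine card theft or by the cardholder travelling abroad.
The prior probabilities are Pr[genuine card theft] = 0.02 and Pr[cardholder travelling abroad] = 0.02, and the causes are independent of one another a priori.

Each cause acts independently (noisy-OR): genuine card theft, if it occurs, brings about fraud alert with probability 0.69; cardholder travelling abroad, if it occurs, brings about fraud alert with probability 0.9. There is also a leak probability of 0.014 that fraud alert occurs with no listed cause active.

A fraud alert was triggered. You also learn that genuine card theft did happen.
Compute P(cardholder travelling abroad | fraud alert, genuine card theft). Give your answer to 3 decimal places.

Under noisy-OR, P(fraud alert | causes) = 1 − (1−0.014)·∏(1−qᵢ) over the active causes.
P(fraud alert | genuine card theft) = 0.69434×0.98 + 0.969434×0.02 = 0.680453 + 0.019389 = 0.699842
Of this, 0.019389 comes from 0.969434×0.02 (the cardholder travelling abroad=true cases).
So P(cardholder travelling abroad | fraud alert, genuine card theft) = 0.019389/0.699842 ≈ 0.028.

P(cardholder travelling abroad | fraud alert, genuine card theft) ≈ 0.028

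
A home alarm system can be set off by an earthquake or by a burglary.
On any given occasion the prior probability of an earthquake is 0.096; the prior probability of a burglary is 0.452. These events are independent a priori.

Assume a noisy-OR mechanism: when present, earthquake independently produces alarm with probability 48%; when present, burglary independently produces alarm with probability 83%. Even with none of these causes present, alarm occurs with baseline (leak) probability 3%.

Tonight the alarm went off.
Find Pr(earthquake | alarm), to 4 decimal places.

Pr(earthquake | alarm) ≈ 0.1559

Under noisy-OR, P(alarm | causes) = 1 − (1−0.03)·∏(1−qᵢ) over the active causes.
P(alarm) = 0.03·0.904·0.548 + 0.8351·0.904·0.452 + 0.4956·0.096·0.548 + 0.914252·0.096·0.452 = 0.014862 + 0.341229 + 0.026073 + 0.039671 = 0.421835
Of this, 0.065744 comes from 0.026073 + 0.039671 (the earthquake=true cases).
P(earthquake | alarm) = 0.065744 / 0.421835 ≈ 0.1559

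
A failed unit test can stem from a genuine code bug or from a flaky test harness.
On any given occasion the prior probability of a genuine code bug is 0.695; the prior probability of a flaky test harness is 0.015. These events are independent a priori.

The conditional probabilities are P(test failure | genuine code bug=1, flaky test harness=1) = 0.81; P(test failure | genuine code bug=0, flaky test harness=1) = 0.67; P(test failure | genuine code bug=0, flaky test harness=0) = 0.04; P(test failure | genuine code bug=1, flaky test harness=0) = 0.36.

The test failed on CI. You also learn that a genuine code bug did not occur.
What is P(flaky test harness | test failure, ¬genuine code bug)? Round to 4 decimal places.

P(flaky test harness | test failure, ¬genuine code bug) ≈ 0.2032

Weight on flaky test harness=true, given the evidence: 0.67·0.015 = 0.010050
Denominator P(test failure | ¬genuine code bug): 0.04·0.985 + 0.67·0.015 = 0.049450
Posterior = 0.010050 / 0.049450 ≈ 0.2032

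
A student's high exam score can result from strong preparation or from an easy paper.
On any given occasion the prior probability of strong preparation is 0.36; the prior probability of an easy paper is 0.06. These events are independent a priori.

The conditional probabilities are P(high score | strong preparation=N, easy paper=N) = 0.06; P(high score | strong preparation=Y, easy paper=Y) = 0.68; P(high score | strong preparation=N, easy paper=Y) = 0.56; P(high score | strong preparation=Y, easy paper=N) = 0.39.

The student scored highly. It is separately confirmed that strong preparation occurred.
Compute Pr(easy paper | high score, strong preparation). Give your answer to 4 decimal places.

Pr(easy paper | high score, strong preparation) ≈ 0.1001

By total probability over both values of easy paper:
  P(high score | strong preparation) = 0.39*0.94 + 0.68*0.06
        = 0.366600 + 0.040800 = 0.407400
Configurations with easy paper contribute 0.040800, so
  P(easy paper | high score, strong preparation) = 0.040800 / 0.407400 ≈ 0.1001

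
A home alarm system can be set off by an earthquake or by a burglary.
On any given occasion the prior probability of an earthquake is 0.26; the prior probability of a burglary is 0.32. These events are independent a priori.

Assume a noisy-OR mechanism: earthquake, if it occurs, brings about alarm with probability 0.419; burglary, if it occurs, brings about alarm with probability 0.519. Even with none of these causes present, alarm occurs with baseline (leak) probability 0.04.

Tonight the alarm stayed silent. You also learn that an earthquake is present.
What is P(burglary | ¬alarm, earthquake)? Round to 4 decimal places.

P(burglary | ¬alarm, earthquake) ≈ 0.1846

Under noisy-OR, P(alarm | causes) = 1 − (1−0.04)·∏(1−qᵢ) over the active causes.
Weight on burglary=true, given the evidence: 0.268283×0.32 = 0.085851
Normalizer over all consistent configurations: 0.55776×0.68 + 0.268283×0.32 = 0.465128
Posterior = 0.085851 / 0.465128 ≈ 0.1846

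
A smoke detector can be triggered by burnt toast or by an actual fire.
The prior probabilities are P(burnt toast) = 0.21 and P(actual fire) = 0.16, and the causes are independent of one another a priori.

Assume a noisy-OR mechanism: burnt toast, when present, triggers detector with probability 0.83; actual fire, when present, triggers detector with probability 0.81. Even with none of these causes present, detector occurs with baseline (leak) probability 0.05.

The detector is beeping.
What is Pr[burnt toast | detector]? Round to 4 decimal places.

Pr[burnt toast | detector] ≈ 0.5689

Under noisy-OR, P(detector | causes) = 1 − (1−0.05)·∏(1−qᵢ) over the active causes.
P(detector) = 0.05×0.79×0.84 + 0.8195×0.79×0.16 + 0.8385×0.21×0.84 + 0.969315×0.21×0.16 = 0.033180 + 0.103585 + 0.147911 + 0.032569 = 0.317245
Of this, 0.180480 comes from 0.147911 + 0.032569 (the burnt toast=true cases).
So P(burnt toast | detector) = 0.180480/0.317245 ≈ 0.5689.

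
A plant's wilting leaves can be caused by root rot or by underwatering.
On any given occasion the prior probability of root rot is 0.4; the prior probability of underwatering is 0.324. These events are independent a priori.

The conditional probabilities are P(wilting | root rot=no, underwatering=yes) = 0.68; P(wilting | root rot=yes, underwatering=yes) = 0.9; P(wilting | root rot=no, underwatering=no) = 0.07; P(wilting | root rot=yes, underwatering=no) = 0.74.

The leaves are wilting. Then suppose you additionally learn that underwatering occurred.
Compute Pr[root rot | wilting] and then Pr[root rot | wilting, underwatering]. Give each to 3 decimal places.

Pr[root rot | wilting] ≈ 0.664; Pr[root rot | wilting, underwatering] ≈ 0.469

Enumerate the 4 (root rot, underwatering) configurations and weight by the priors:
  P(wilting) = 0.07*0.6*0.676 + 0.68*0.6*0.324 + 0.74*0.4*0.676 + 0.9*0.4*0.324
        = 0.028392 + 0.132192 + 0.200096 + 0.116640 = 0.477320
The terms with root rot present sum to 0.316736, so
  P(root rot | wilting) = 0.316736 / 0.477320 ≈ 0.664

With the extra evidence:
P(wilting | underwatering) = 0.68·0.6 + 0.9·0.4 = 0.408000 + 0.360000 = 0.768000
The root rot-present share is 0.9·0.4 = 0.360000.
P(root rot | wilting, underwatering) = 0.360000 / 0.768000 ≈ 0.469
Conditioning on underwatering lowers the posterior on root rot: the classic explaining-away effect in a common-effect structure.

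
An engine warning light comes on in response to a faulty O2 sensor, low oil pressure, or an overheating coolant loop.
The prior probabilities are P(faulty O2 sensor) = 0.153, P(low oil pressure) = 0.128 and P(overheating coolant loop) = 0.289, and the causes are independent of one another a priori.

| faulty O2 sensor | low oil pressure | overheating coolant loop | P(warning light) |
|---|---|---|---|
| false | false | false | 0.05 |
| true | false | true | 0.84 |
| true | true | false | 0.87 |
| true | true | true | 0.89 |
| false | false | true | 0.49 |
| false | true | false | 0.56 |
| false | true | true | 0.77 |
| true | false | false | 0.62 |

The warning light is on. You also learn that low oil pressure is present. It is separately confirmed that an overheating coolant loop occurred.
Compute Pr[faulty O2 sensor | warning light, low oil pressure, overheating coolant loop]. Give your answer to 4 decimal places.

Pr[faulty O2 sensor | warning light, low oil pressure, overheating coolant loop] ≈ 0.1727

Enumerate both values of faulty O2 sensor and weight by the priors:
  P(warning light | low oil pressure, overheating coolant loop) = 0.77×0.847 + 0.89×0.153
        = 0.652190 + 0.136170 = 0.788360
The terms with faulty O2 sensor present sum to 0.136170, so
  P(faulty O2 sensor | warning light, low oil pressure, overheating coolant loop) = 0.136170 / 0.788360 ≈ 0.1727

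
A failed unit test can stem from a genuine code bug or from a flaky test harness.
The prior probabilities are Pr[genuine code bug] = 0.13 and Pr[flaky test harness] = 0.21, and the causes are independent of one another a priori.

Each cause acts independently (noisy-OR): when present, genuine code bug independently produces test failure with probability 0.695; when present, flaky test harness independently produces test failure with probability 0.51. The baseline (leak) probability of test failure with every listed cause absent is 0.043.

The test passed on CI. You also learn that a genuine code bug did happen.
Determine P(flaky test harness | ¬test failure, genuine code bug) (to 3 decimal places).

Under noisy-OR, P(test failure | causes) = 1 − (1−0.043)·∏(1−qᵢ) over the active causes.
P(¬test failure | genuine code bug) = 0.291885*0.79 + 0.143024*0.21 = 0.230589 + 0.030035 = 0.260624
Of this, 0.030035 comes from 0.143024*0.21 (the flaky test harness=true cases).
P(flaky test harness | ¬test failure, genuine code bug) = 0.030035 / 0.260624 ≈ 0.115

P(flaky test harness | ¬test failure, genuine code bug) ≈ 0.115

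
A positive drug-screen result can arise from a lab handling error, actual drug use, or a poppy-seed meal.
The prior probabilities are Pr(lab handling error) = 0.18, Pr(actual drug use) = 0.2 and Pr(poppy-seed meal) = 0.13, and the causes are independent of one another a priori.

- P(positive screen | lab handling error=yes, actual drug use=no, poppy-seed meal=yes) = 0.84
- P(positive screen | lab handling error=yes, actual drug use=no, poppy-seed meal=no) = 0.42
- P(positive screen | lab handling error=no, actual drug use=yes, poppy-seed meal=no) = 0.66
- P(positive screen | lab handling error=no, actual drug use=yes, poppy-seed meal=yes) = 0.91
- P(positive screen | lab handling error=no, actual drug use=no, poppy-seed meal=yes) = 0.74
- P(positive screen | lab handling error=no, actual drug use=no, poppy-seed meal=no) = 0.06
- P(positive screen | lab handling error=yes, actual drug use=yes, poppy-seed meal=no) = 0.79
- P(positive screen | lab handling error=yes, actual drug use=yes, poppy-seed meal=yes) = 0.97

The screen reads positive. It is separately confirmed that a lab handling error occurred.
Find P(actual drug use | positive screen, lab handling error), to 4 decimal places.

For the numerator, keep only actual drug use=true terms: 0.137460 + 0.025220 = 0.162680
The normalizing constant is 0.42×0.8×0.87 + 0.84×0.8×0.13 + 0.79×0.2×0.87 + 0.97×0.2×0.13 = 0.542360
Posterior = 0.162680 / 0.542360 ≈ 0.2999

P(actual drug use | positive screen, lab handling error) ≈ 0.2999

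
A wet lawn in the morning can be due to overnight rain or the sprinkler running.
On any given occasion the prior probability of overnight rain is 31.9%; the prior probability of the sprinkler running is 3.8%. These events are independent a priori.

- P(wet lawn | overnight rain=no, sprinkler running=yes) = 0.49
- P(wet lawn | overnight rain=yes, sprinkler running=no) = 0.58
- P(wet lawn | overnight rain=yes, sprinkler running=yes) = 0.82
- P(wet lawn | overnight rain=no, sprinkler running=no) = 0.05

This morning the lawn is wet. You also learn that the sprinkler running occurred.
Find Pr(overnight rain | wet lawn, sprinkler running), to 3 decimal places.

Sum P(wet lawn|·) weighted by the priors over both values of overnight rain:
  P(wet lawn | sprinkler running) = 0.49×0.681 + 0.82×0.319
        = 0.333690 + 0.261580 = 0.595270
Configurations with overnight rain contribute 0.261580, so
  P(overnight rain | wet lawn, sprinkler running) = 0.261580 / 0.595270 ≈ 0.439

Pr(overnight rain | wet lawn, sprinkler running) ≈ 0.439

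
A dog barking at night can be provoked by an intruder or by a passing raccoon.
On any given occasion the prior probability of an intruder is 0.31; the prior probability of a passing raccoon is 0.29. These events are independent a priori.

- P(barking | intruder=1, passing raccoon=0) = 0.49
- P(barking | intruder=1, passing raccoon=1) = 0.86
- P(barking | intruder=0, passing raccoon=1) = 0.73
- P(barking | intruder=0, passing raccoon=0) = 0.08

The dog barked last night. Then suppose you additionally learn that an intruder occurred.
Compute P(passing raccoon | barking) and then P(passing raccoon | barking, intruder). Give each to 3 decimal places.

Enumerate the 4 (intruder, passing raccoon) configurations and weight by the priors:
  P(barking) = 0.08×0.69×0.71 + 0.73×0.69×0.29 + 0.49×0.31×0.71 + 0.86×0.31×0.29
        = 0.039192 + 0.146073 + 0.107849 + 0.077314 = 0.370428
The terms with passing raccoon present sum to 0.223387, so
  P(passing raccoon | barking) = 0.223387 / 0.370428 ≈ 0.603

Now condition on the additional information:
Enumerate both values of passing raccoon and weight by the priors:
  P(barking | intruder) = 0.49·0.71 + 0.86·0.29
        = 0.347900 + 0.249400 = 0.597300
Configurations with passing raccoon contribute 0.249400, so
  P(passing raccoon | barking, intruder) = 0.249400 / 0.597300 ≈ 0.418

P(passing raccoon | barking) ≈ 0.603; P(passing raccoon | barking, intruder) ≈ 0.418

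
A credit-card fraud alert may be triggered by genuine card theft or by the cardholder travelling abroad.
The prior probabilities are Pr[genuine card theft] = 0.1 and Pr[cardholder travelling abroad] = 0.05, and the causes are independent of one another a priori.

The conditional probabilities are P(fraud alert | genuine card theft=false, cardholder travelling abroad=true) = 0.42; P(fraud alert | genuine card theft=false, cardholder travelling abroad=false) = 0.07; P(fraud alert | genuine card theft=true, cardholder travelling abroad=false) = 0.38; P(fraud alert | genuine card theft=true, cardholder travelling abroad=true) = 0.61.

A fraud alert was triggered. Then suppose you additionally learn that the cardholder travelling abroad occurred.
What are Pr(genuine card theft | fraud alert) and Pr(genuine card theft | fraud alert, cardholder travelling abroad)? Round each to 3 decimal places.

P(fraud alert) = 0.07·0.9·0.95 + 0.42·0.9·0.05 + 0.38·0.1·0.95 + 0.61·0.1·0.05 = 0.059850 + 0.018900 + 0.036100 + 0.003050 = 0.117900
Of this, 0.039150 comes from 0.036100 + 0.003050 (the genuine card theft=true cases).
So P(genuine card theft | fraud alert) = 0.039150/0.117900 ≈ 0.332.

Now condition on the additional information:
For the numerator, keep only genuine card theft=true terms: 0.61*0.1 = 0.061000
Normalizer over all consistent configurations: 0.42*0.9 + 0.61*0.1 = 0.439000
P(genuine card theft | fraud alert, cardholder travelling abroad) = 0.061000/0.439000 ≈ 0.139
This is intercausal reasoning (explaining away): once cardholder travelling abroad accounts for the fraud alert, genuine card theft becomes less likely.

Pr(genuine card theft | fraud alert) ≈ 0.332; Pr(genuine card theft | fraud alert, cardholder travelling abroad) ≈ 0.139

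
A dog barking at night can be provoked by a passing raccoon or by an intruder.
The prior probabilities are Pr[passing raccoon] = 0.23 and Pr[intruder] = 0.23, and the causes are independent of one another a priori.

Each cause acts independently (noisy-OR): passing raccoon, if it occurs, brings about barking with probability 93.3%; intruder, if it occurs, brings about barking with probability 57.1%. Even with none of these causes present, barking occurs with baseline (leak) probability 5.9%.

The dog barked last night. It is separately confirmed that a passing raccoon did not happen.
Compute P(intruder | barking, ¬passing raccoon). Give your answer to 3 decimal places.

P(intruder | barking, ¬passing raccoon) ≈ 0.751

Under noisy-OR, P(barking | causes) = 1 − (1−0.059)·∏(1−qᵢ) over the active causes.
P(barking | ¬passing raccoon) = 0.059×0.77 + 0.596311×0.23 = 0.045430 + 0.137152 = 0.182582
Of this, 0.137152 comes from 0.596311×0.23 (the intruder=true cases).
P(intruder | barking, ¬passing raccoon) = 0.137152 / 0.182582 ≈ 0.751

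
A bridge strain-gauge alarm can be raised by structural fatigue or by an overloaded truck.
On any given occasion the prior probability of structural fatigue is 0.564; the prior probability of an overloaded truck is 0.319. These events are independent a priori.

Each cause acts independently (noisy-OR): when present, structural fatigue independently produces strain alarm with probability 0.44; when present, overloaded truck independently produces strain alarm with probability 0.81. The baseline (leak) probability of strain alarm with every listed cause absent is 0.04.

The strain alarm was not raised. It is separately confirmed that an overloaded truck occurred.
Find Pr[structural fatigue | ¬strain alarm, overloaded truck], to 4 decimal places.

Pr[structural fatigue | ¬strain alarm, overloaded truck] ≈ 0.4201

Under noisy-OR, P(strain alarm | causes) = 1 − (1−0.04)·∏(1−qᵢ) over the active causes.
Enumerate both values of structural fatigue and weight by the priors:
  P(¬strain alarm | overloaded truck) = 0.1824·0.436 + 0.102144·0.564
        = 0.079526 + 0.057609 = 0.137135
Configurations with structural fatigue contribute 0.057609, so
  P(structural fatigue | ¬strain alarm, overloaded truck) = 0.057609 / 0.137135 ≈ 0.4201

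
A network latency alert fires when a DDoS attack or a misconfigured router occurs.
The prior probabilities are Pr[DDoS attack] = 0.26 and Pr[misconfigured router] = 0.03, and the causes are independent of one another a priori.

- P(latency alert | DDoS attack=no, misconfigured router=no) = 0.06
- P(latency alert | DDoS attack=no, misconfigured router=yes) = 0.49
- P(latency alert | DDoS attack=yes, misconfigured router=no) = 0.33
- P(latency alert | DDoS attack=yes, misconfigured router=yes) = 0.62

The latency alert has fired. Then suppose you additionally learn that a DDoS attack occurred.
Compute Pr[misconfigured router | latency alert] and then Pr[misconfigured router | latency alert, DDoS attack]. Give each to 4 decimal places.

P(latency alert) = 0.06·0.74·0.97 + 0.49·0.74·0.03 + 0.33·0.26·0.97 + 0.62·0.26·0.03 = 0.043068 + 0.010878 + 0.083226 + 0.004836 = 0.142008
Restricting to configurations with misconfigured router present: 0.010878 + 0.004836 = 0.015714.
P(misconfigured router | latency alert) = 0.015714 / 0.142008 ≈ 0.1107

With the extra evidence:
P(latency alert | DDoS attack) = 0.33×0.97 + 0.62×0.03 = 0.320100 + 0.018600 = 0.338700
The misconfigured router-present share is 0.62×0.03 = 0.018600.
So P(misconfigured router | latency alert, DDoS attack) = 0.018600/0.338700 ≈ 0.0549.
Conditioning on DDoS attack lowers the posterior on misconfigured router: the classic explaining-away effect in a common-effect structure.

Pr[misconfigured router | latency alert] ≈ 0.1107; Pr[misconfigured router | latency alert, DDoS attack] ≈ 0.0549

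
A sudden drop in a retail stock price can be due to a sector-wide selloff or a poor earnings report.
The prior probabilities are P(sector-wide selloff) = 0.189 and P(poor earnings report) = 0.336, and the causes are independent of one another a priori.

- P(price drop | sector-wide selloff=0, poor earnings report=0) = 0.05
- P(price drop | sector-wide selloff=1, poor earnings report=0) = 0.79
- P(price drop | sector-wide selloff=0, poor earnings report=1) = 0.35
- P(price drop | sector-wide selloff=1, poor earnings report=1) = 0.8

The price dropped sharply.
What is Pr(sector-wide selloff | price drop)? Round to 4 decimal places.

Numerator (weight on configurations with sector-wide selloff): 0.099142 + 0.050803 = 0.149945
The normalizing constant is 0.05×0.811×0.664 + 0.35×0.811×0.336 + 0.79×0.189×0.664 + 0.8×0.189×0.336 = 0.272244
Posterior = 0.149945 / 0.272244 ≈ 0.5508

Pr(sector-wide selloff | price drop) ≈ 0.5508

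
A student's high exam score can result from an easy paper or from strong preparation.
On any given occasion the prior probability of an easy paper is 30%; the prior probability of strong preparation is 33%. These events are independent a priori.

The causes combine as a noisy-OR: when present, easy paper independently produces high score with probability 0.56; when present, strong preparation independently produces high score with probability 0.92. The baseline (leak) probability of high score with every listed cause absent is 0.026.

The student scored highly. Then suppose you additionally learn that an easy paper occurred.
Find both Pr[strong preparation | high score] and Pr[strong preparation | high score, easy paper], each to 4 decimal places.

Pr[strong preparation | high score] ≈ 0.7084; Pr[strong preparation | high score, easy paper] ≈ 0.4543

Under noisy-OR, P(high score | causes) = 1 − (1−0.026)·∏(1−qᵢ) over the active causes.
Weight on strong preparation=true, given the evidence: 0.213000 + 0.095606 = 0.308606
Denominator P(high score): 0.026*0.7*0.67 + 0.92208*0.7*0.33 + 0.57144*0.3*0.67 + 0.965715*0.3*0.33 = 0.435659
Posterior = 0.308606 / 0.435659 ≈ 0.7084

Now also conditioning on easy paper=true:
By total probability over both values of strong preparation:
  P(high score | easy paper) = 0.57144×0.67 + 0.965715×0.33
        = 0.382865 + 0.318686 = 0.701551
Keeping only the strong preparation-present terms gives 0.318686, so
  P(strong preparation | high score, easy paper) = 0.318686 / 0.701551 ≈ 0.4543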